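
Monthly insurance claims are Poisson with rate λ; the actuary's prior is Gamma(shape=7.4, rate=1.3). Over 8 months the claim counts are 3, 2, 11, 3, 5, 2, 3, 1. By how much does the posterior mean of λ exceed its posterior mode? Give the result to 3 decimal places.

Σ counts = 30. Posterior: Gamma(shape = 7.4+30 = 37.4, rate = 1.3+8 = 9.3).
Mode = (α−1)/β = 36.4/9.3 = 3.914.
Mean = α/β = 37.4/9.3 = 4.022.
Difference = 4.022 − 3.914 = 0.108.
The mean is pulled above the mode by the posterior's right skew.

0.108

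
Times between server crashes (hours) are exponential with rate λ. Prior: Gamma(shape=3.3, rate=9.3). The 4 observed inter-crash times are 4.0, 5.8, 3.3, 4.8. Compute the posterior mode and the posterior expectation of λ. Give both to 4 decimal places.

MAP = 0.2316; posterior mean = 0.2684

Σ times = 17.9. Posterior: Gamma(shape = 3.3+4 = 7.3, rate = 9.3+17.9 = 27.2).
Mode = (α−1)/β = 6.3/27.2 = 0.2316.
Mean = α/β = 7.3/27.2 = 0.2684.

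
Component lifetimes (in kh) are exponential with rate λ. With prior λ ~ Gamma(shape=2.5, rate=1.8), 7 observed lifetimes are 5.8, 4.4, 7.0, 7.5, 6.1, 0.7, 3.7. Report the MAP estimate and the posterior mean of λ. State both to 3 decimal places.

Σ times = 35.2. Posterior: Gamma(shape = 2.5+7 = 9.5, rate = 1.8+35.2 = 37.0).
Mode = (α−1)/β = 8.5/37.0 = 0.230.
Mean = α/β = 9.5/37.0 = 0.257.
The posterior is right-skewed, so the mean exceeds the mode.

MAP: 0.230. Posterior mean: 0.257.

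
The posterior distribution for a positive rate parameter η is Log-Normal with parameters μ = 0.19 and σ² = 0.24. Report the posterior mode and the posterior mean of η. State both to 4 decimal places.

MAP: 0.9512. Posterior mean: 1.3634.

Mode = exp(μ − σ²) = exp(-0.05) = 0.9512.
Mean = exp(μ + σ²/2) = exp(0.310) = 1.3634.
The posterior is right-skewed, so the mean exceeds the mode.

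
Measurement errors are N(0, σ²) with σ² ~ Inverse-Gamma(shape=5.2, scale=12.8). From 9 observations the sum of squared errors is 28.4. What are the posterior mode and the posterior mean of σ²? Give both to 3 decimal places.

Posterior: Inverse-Gamma(shape = 5.2+9/2 = 9.7, scale = 12.8+28.4/2 = 27.0).
Mode = β/(α+1) = 27.0/10.7 = 2.523.
Mean = β/(α−1) = 27.0/8.7 = 3.103.

MAP = 2.523; posterior mean = 3.103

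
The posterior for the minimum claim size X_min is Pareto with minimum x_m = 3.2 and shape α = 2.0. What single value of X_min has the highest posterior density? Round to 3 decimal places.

The Pareto density is strictly decreasing on [x_m, ∞), so the mode is x_m = 3.200.
Mean = α·x_m/(α−1) = 2.0·3.2/1.0 = 6.400.
This is the posterior mode — the MAP estimate.

3.200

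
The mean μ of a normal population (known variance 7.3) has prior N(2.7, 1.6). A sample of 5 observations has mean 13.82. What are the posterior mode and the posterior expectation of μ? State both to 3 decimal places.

Posterior for μ is Normal. Precision-weighted mean: (1/1.6·2.7 + 5/7.3·13.82) / (1/1.6 + 5/7.3) = 8.514.
A Normal posterior is symmetric, so mode = mean.

μ_MAP = 8.514, E[μ|data] = 8.514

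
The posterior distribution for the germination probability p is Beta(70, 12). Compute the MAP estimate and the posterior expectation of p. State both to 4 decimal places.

MAP = 0.8625; posterior mean = 0.8537

Mode = (70−1)/(70+12−2) = 69/80 = 0.8625.
Mean = 70/(70+12) = 70/82 = 0.8537.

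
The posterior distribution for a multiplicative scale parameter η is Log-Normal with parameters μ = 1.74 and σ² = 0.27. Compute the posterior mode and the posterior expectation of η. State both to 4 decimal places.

Mode = exp(μ − σ²) = exp(1.47) = 4.3492.
Mean = exp(μ + σ²/2) = exp(1.875) = 6.5208.
The posterior is right-skewed, so the mean exceeds the mode.

MAP = 4.3492, posterior mean = 6.5208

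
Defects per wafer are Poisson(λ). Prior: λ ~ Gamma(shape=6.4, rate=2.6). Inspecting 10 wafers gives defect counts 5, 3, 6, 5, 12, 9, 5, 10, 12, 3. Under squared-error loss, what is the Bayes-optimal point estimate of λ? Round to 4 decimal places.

Σ counts = 70. Posterior: Gamma(shape = 6.4+70 = 76.4, rate = 2.6+10 = 12.6).
Mode = (α−1)/β = 75.4/12.6 = 5.9841.
Mean = α/β = 76.4/12.6 = 6.0635.
Squared-error loss ⇒ the optimal estimator is the posterior mean.

6.0635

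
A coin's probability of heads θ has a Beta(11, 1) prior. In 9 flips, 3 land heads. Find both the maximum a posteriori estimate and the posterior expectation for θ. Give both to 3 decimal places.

maximum a posteriori estimate = 0.684, posterior expectation = 0.667

Posterior: Beta(11+3, 1+6) = Beta(14, 7).
Mode = (14−1)/(14+7−2) = 13/19 = 0.684.
Mean = 14/(14+7) = 14/21 = 0.667.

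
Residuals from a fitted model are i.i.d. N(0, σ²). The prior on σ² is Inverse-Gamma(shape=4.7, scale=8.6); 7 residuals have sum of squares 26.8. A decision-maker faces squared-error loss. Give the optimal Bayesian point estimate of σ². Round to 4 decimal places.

Posterior: Inverse-Gamma(shape = 4.7+7/2 = 8.2, scale = 8.6+26.8/2 = 22.0).
Mode = β/(α+1) = 22.0/9.2 = 2.3913.
Mean = β/(α−1) = 22.0/7.2 = 3.0556.
Squared-error loss ⇒ the optimal estimator is the posterior mean.

3.0556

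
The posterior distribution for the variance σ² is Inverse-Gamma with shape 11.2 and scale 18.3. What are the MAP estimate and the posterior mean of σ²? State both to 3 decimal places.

MAP estimate = 1.500, posterior mean = 1.794

Mode = β/(α+1) = 18.3/12.2 = 1.500.
Mean = β/(α−1) = 18.3/10.2 = 1.794.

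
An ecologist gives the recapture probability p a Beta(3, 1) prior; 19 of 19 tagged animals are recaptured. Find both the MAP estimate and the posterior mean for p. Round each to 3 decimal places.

MAP = 1.000, posterior mean = 0.957

Posterior: Beta(3+19, 1+0) = Beta(22, 1).
Since β = 1 ≤ 1 and α > 1, the Beta density is monotone increasing on [0,1]; the mode is at 1.
Mean = 22/(22+1) = 0.957.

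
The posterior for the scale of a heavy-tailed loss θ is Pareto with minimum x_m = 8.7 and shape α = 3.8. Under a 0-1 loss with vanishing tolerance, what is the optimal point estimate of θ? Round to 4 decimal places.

The Pareto density is strictly decreasing on [x_m, ∞), so the mode is x_m = 8.7000.
Mean = α·x_m/(α−1) = 3.8·8.7/2.8 = 11.8071.
This is the posterior mode — the MAP estimate.

8.7000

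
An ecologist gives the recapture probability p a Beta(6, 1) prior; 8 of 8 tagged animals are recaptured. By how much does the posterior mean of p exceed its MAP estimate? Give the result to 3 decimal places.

-0.067

Posterior: Beta(6+8, 1+0) = Beta(14, 1).
Since β = 1 ≤ 1 and α > 1, the Beta density is monotone increasing on [0,1]; the mode is at 1.
Mean = 14/(14+1) = 0.933.
Difference = 0.933 − 1.000 = -0.067.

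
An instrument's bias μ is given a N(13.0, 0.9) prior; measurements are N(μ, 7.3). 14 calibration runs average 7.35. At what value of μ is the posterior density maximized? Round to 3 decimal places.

9.423

Posterior for μ is Normal. Precision-weighted mean: (1/0.9·13.0 + 14/7.3·7.35) / (1/0.9 + 14/7.3) = 9.423.
A Normal posterior is symmetric, so mode = mean.
This is the posterior mode — the MAP estimate.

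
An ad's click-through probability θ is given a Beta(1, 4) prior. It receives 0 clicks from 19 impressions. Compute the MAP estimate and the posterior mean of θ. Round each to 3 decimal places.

MAP = 0.000, posterior mean = 0.042

Posterior: Beta(1+0, 4+19) = Beta(1, 23).
Since α = 1 ≤ 1 and β > 1, the Beta density is monotone decreasing on [0,1]; the mode is at 0.
Mean = 1/(1+23) = 0.042.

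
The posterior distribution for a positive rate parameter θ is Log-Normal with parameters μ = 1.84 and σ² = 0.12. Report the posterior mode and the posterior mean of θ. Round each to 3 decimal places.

Mode = exp(μ − σ²) = exp(1.72) = 5.585.
Mean = exp(μ + σ²/2) = exp(1.900) = 6.686.
The mean is pulled above the mode by the posterior's right skew.

MAP = 5.585; posterior mean = 6.686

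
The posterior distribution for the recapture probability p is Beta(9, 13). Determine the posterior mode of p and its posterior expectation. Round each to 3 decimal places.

MAP: 0.400. Posterior mean: 0.409.

Mode = (9−1)/(9+13−2) = 8/20 = 0.400.
Mean = 9/(9+13) = 9/22 = 0.409.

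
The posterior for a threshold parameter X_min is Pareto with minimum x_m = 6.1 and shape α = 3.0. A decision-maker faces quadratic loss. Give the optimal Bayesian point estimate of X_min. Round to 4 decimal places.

The Pareto density is strictly decreasing on [x_m, ∞), so the mode is x_m = 6.1000.
Mean = α·x_m/(α−1) = 3.0·6.1/2.0 = 9.1500.
Quadratic loss ⇒ the optimal estimator is the posterior mean.

9.1500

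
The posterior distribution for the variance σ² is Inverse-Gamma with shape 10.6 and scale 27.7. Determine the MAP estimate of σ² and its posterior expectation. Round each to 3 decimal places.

Mode = β/(α+1) = 27.7/11.6 = 2.388.
Mean = β/(α−1) = 27.7/9.6 = 2.885.

MAP = 2.388, posterior mean = 2.885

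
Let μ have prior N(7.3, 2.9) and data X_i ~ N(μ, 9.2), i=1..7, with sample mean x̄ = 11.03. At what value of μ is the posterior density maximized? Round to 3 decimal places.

Posterior for μ is Normal. Precision-weighted mean: (1/2.9·7.3 + 7/9.2·11.03) / (1/2.9 + 7/9.2) = 9.867.
A Normal posterior is symmetric, so mode = mean.
This is the posterior mode — the MAP estimate.

9.867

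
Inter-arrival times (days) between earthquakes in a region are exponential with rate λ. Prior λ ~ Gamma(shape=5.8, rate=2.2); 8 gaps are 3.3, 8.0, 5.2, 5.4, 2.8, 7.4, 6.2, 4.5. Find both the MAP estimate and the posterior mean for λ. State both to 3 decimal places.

MAP = 0.284; posterior mean = 0.307

Σ times = 42.8. Posterior: Gamma(shape = 5.8+8 = 13.8, rate = 2.2+42.8 = 45.0).
Mode = (α−1)/β = 12.8/45.0 = 0.284.
Mean = α/β = 13.8/45.0 = 0.307.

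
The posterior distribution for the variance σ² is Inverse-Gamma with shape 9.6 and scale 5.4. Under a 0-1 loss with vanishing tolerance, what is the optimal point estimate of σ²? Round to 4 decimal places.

0.5094

Mode = β/(α+1) = 5.4/10.6 = 0.5094.
Mean = β/(α−1) = 5.4/8.6 = 0.6279.
This is the posterior mode — the MAP estimate.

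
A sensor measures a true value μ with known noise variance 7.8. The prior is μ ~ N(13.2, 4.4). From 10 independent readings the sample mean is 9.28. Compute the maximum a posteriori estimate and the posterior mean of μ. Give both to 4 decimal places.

μ_MAP = 9.8703, E[μ|data] = 9.8703

Posterior for μ is Normal. Precision-weighted mean: (1/4.4·13.2 + 10/7.8·9.28) / (1/4.4 + 10/7.8) = 9.8703.
A Normal posterior is symmetric, so mode = mean.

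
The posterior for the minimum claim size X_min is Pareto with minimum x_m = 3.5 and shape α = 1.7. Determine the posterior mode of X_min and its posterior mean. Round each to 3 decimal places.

The Pareto density is strictly decreasing on [x_m, ∞), so the mode is x_m = 3.500.
Mean = α·x_m/(α−1) = 1.7·3.5/0.7 = 8.500.
The posterior is right-skewed, so the mean exceeds the mode.

MAP: 3.500. Posterior mean: 8.500.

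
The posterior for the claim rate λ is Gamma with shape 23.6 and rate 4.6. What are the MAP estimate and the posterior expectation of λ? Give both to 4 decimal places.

MAP: 4.9130. Posterior mean: 5.1304.

Mode = (α−1)/β = 22.6/4.6 = 4.9130.
Mean = α/β = 23.6/4.6 = 5.1304.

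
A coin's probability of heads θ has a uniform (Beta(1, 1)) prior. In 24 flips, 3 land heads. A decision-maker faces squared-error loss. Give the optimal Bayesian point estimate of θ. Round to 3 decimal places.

0.154

Posterior: Beta(1+3, 1+21) = Beta(4, 22).
Mode = (4−1)/(4+22−2) = 3/24 = 0.125.
With a flat prior the MAP equals the MLE, 3/24.
Mean = 4/(4+22) = 4/26 = 0.154.
Squared-error loss ⇒ the optimal estimator is the posterior mean.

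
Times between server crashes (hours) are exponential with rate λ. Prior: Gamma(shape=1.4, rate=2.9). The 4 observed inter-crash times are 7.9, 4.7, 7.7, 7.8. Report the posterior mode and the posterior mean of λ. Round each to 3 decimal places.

MAP = 0.142; posterior mean = 0.174

Σ times = 28.1. Posterior: Gamma(shape = 1.4+4 = 5.4, rate = 2.9+28.1 = 31.0).
Mode = (α−1)/β = 4.4/31.0 = 0.142.
Mean = α/β = 5.4/31.0 = 0.174.
Mean > mode: the posterior has a right tail.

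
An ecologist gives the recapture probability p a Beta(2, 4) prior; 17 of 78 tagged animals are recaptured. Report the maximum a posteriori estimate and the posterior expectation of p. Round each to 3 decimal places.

Posterior: Beta(2+17, 4+61) = Beta(19, 65).
Mode = (19−1)/(19+65−2) = 18/82 = 0.220.
Mean = 19/(19+65) = 19/84 = 0.226.
Right-skewed posterior ⇒ mode < mean.

MAP = 0.220, posterior mean = 0.226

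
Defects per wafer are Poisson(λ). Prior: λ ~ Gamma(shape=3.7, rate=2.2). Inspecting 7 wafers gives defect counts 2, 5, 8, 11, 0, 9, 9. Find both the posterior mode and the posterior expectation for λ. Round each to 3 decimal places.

Σ counts = 44. Posterior: Gamma(shape = 3.7+44 = 47.7, rate = 2.2+7 = 9.2).
Mode = (α−1)/β = 46.7/9.2 = 5.076.
Mean = α/β = 47.7/9.2 = 5.185.
Mean > mode: the posterior has a right tail.

λ_MAP = 5.076, E[λ|data] = 5.185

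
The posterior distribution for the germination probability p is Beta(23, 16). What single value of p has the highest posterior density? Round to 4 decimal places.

Mode = (23−1)/(23+16−2) = 22/37 = 0.5946.
Mean = 23/(23+16) = 23/39 = 0.5897.
This is the posterior mode — the MAP estimate.

0.5946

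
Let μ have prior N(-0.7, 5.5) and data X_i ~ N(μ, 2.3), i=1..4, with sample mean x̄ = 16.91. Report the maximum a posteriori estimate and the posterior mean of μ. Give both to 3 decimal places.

Posterior for μ is Normal. Precision-weighted mean: (1/5.5·-0.7 + 4/2.3·16.91) / (1/5.5 + 4/2.3) = 15.243.
A Normal posterior is symmetric, so mode = mean.

MAP = 15.243, posterior mean = 15.243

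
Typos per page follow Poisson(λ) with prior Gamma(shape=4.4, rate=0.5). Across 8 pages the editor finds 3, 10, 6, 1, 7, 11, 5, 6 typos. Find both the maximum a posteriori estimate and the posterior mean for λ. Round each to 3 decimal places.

MAP = 6.165, posterior mean = 6.282

Σ counts = 49. Posterior: Gamma(shape = 4.4+49 = 53.4, rate = 0.5+8 = 8.5).
Mode = (α−1)/β = 52.4/8.5 = 6.165.
Mean = α/β = 53.4/8.5 = 6.282.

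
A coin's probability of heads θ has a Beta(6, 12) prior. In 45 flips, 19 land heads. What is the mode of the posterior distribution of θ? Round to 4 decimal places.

0.3934

Posterior: Beta(6+19, 12+26) = Beta(25, 38).
Mode = (25−1)/(25+38−2) = 24/61 = 0.3934.
Mean = 25/(25+38) = 25/63 = 0.3968.
This is the posterior mode — the MAP estimate.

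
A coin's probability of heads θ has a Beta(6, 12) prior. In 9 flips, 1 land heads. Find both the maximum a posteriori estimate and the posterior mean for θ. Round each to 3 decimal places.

θ_MAP = 0.240, E[θ|data] = 0.259

Posterior: Beta(6+1, 12+8) = Beta(7, 20).
Mode = (7−1)/(7+20−2) = 6/25 = 0.240.
Mean = 7/(7+20) = 7/27 = 0.259.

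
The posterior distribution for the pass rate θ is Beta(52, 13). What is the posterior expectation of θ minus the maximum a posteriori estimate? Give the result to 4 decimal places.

-0.0095

Mode = (52−1)/(52+13−2) = 51/63 = 0.8095.
Mean = 52/(52+13) = 52/65 = 0.8000.
Difference = 0.8000 − 0.8095 = -0.0095.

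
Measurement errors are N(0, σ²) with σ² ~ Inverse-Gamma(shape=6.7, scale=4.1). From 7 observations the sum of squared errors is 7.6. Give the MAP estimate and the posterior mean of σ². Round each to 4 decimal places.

MAP estimate = 0.7054, posterior mean = 0.8587

Posterior: Inverse-Gamma(shape = 6.7+7/2 = 10.2, scale = 4.1+7.6/2 = 7.9).
Mode = β/(α+1) = 7.9/11.2 = 0.7054.
Mean = β/(α−1) = 7.9/9.2 = 0.8587.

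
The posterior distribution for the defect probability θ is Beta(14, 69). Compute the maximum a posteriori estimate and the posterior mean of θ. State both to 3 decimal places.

Mode = (14−1)/(14+69−2) = 13/81 = 0.160.
Mean = 14/(14+69) = 14/83 = 0.169.
Right-skewed posterior ⇒ mode < mean.

MAP = 0.160; posterior mean = 0.169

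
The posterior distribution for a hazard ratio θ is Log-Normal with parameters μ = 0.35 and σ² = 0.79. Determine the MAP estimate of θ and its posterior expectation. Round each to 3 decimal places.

Mode = exp(μ − σ²) = exp(-0.44) = 0.644.
Mean = exp(μ + σ²/2) = exp(0.745) = 2.106.
Right-skewed posterior ⇒ mode < mean.

θ_MAP = 0.644, E[θ|data] = 2.106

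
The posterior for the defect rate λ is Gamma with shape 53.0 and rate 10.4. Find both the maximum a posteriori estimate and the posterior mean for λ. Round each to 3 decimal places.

maximum a posteriori estimate = 5.000, posterior mean = 5.096

Mode = (α−1)/β = 52.0/10.4 = 5.000.
Mean = α/β = 53.0/10.4 = 5.096.
Right-skewed posterior ⇒ mode < mean.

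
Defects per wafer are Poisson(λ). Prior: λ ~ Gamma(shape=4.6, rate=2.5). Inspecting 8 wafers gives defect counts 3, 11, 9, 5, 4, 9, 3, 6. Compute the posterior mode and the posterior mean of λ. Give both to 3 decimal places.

Σ counts = 50. Posterior: Gamma(shape = 4.6+50 = 54.6, rate = 2.5+8 = 10.5).
Mode = (α−1)/β = 53.6/10.5 = 5.105.
Mean = α/β = 54.6/10.5 = 5.200.

MAP: 5.105. Posterior mean: 5.200.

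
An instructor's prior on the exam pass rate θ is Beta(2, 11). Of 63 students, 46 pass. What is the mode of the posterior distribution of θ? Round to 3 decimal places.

0.635

Posterior: Beta(2+46, 11+17) = Beta(48, 28).
Mode = (48−1)/(48+28−2) = 47/74 = 0.635.
Mean = 48/(48+28) = 48/76 = 0.632.
This is the posterior mode — the MAP estimate.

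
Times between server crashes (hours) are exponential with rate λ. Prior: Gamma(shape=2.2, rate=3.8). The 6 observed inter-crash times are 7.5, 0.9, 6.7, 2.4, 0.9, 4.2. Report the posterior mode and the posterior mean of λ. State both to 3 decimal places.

Σ times = 22.6. Posterior: Gamma(shape = 2.2+6 = 8.2, rate = 3.8+22.6 = 26.4).
Mode = (α−1)/β = 7.2/26.4 = 0.273.
Mean = α/β = 8.2/26.4 = 0.311.
The posterior is right-skewed, so the mean exceeds the mode.

MAP = 0.273; posterior mean = 0.311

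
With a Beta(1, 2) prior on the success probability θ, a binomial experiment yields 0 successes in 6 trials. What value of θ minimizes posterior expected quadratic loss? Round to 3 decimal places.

0.111

Posterior: Beta(1+0, 2+6) = Beta(1, 8).
Since α = 1 ≤ 1 and β > 1, the Beta density is monotone decreasing on [0,1]; the mode is at 0.
Mean = 1/(1+8) = 0.111.
Quadratic loss ⇒ the optimal estimator is the posterior mean.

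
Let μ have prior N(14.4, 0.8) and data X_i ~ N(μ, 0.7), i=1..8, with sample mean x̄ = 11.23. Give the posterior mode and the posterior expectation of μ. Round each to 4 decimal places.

posterior mode = 11.5425, posterior expectation = 11.5425

Posterior for μ is Normal. Precision-weighted mean: (1/0.8·14.4 + 8/0.7·11.23) / (1/0.8 + 8/0.7) = 11.5425.
A Normal posterior is symmetric, so mode = mean.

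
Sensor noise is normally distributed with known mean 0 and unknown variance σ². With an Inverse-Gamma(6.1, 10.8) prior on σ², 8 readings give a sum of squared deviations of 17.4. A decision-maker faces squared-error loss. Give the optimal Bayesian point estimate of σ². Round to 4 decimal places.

Posterior: Inverse-Gamma(shape = 6.1+8/2 = 10.1, scale = 10.8+17.4/2 = 19.5).
Mode = β/(α+1) = 19.5/11.1 = 1.7568.
Mean = β/(α−1) = 19.5/9.1 = 2.1429.
Squared-error loss ⇒ the optimal estimator is the posterior mean.

2.1429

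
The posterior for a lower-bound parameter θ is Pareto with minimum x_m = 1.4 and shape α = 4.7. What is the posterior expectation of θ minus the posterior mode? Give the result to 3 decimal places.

The Pareto density is strictly decreasing on [x_m, ∞), so the mode is x_m = 1.400.
Mean = α·x_m/(α−1) = 4.7·1.4/3.7 = 1.778.
Difference = 1.778 − 1.400 = 0.378.

0.378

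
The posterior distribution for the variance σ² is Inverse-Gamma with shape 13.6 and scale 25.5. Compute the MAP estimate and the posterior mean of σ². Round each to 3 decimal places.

Mode = β/(α+1) = 25.5/14.6 = 1.747.
Mean = β/(α−1) = 25.5/12.6 = 2.024.

MAP = 1.747; posterior mean = 2.024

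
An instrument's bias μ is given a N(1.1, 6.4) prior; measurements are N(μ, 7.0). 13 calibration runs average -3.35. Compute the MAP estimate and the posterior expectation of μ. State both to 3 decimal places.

MAP = -3.005; posterior mean = -3.005

Posterior for μ is Normal. Precision-weighted mean: (1/6.4·1.1 + 13/7.0·-3.35) / (1/6.4 + 13/7.0) = -3.005.
A Normal posterior is symmetric, so mode = mean.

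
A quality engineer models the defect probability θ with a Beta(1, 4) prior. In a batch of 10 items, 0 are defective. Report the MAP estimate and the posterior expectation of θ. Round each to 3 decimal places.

Posterior: Beta(1+0, 4+10) = Beta(1, 14).
Since α = 1 ≤ 1 and β > 1, the Beta density is monotone decreasing on [0,1]; the mode is at 0.
Mean = 1/(1+14) = 0.067.
Mean > mode: the posterior has a right tail.

MAP = 0.000, posterior mean = 0.067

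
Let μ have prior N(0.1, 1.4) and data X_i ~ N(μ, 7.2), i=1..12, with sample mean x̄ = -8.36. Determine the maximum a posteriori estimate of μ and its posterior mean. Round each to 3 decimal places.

maximum a posteriori estimate = -5.822, posterior mean = -5.822

Posterior for μ is Normal. Precision-weighted mean: (1/1.4·0.1 + 12/7.2·-8.36) / (1/1.4 + 12/7.2) = -5.822.
A Normal posterior is symmetric, so mode = mean.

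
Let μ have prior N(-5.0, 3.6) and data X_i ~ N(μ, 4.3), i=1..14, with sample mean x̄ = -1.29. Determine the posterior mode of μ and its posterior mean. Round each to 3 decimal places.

Posterior for μ is Normal. Precision-weighted mean: (1/3.6·-5.0 + 14/4.3·-1.29) / (1/3.6 + 14/4.3) = -1.582.
A Normal posterior is symmetric, so mode = mean.

MAP: -1.582. Posterior mean: -1.582.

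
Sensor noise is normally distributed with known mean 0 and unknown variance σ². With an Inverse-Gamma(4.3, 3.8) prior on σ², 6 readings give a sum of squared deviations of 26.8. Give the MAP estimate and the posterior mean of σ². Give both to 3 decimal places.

σ²_MAP = 2.072, E[σ²|data] = 2.730

Posterior: Inverse-Gamma(shape = 4.3+6/2 = 7.3, scale = 3.8+26.8/2 = 17.2).
Mode = β/(α+1) = 17.2/8.3 = 2.072.
Mean = β/(α−1) = 17.2/6.3 = 2.730.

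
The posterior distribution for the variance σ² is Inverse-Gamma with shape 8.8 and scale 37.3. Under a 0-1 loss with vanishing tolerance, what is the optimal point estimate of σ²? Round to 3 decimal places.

3.806

Mode = β/(α+1) = 37.3/9.8 = 3.806.
Mean = β/(α−1) = 37.3/7.8 = 4.782.
This is the posterior mode — the MAP estimate.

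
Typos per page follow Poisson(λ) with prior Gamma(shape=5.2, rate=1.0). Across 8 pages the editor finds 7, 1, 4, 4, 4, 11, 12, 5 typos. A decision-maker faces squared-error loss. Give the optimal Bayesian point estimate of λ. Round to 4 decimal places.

Σ counts = 48. Posterior: Gamma(shape = 5.2+48 = 53.2, rate = 1.0+8 = 9.0).
Mode = (α−1)/β = 52.2/9.0 = 5.8000.
Mean = α/β = 53.2/9.0 = 5.9111.
Squared-error loss ⇒ the optimal estimator is the posterior mean.

5.9111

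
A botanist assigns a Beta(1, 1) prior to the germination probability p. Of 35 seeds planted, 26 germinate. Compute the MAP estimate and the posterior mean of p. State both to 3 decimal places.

Posterior: Beta(1+26, 1+9) = Beta(27, 10).
Mode = (27−1)/(27+10−2) = 26/35 = 0.743.
With a flat prior the MAP equals the MLE, 26/35.
Mean = 27/(27+10) = 27/37 = 0.730.

MAP estimate = 0.743, posterior mean = 0.730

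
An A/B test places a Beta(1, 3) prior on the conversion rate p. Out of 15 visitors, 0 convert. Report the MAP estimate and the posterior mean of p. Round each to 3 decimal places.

Posterior: Beta(1+0, 3+15) = Beta(1, 18).
Since α = 1 ≤ 1 and β > 1, the Beta density is monotone decreasing on [0,1]; the mode is at 0.
Mean = 1/(1+18) = 0.053.
The mean is pulled above the mode by the posterior's right skew.

MAP = 0.000, posterior mean = 0.053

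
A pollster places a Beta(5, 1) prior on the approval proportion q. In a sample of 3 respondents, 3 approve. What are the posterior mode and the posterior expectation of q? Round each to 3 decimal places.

q_MAP = 1.000, E[q|data] = 0.889

Posterior: Beta(5+3, 1+0) = Beta(8, 1).
Since β = 1 ≤ 1 and α > 1, the Beta density is monotone increasing on [0,1]; the mode is at 1.
Mean = 8/(8+1) = 0.889.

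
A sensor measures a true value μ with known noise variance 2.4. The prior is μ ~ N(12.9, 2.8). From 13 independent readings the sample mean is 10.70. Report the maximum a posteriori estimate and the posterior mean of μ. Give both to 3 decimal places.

maximum a posteriori estimate = 10.836, posterior mean = 10.836

Posterior for μ is Normal. Precision-weighted mean: (1/2.8·12.9 + 13/2.4·10.70) / (1/2.8 + 13/2.4) = 10.836.
A Normal posterior is symmetric, so mode = mean.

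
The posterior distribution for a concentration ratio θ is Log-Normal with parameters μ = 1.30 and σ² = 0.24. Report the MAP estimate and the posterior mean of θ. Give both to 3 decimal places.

MAP: 2.886. Posterior mean: 4.137.

Mode = exp(μ − σ²) = exp(1.06) = 2.886.
Mean = exp(μ + σ²/2) = exp(1.420) = 4.137.
Mean > mode: the posterior has a right tail.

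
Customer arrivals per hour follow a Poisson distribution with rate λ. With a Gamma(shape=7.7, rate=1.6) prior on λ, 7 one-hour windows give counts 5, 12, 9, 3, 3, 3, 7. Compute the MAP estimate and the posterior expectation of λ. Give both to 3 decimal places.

λ_MAP = 5.663, E[λ|data] = 5.779

Σ counts = 42. Posterior: Gamma(shape = 7.7+42 = 49.7, rate = 1.6+7 = 8.6).
Mode = (α−1)/β = 48.7/8.6 = 5.663.
Mean = α/β = 49.7/8.6 = 5.779.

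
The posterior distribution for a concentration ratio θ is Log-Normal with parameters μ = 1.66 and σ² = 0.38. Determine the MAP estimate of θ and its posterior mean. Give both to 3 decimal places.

MAP = 3.597, posterior mean = 6.360

Mode = exp(μ − σ²) = exp(1.28) = 3.597.
Mean = exp(μ + σ²/2) = exp(1.850) = 6.360.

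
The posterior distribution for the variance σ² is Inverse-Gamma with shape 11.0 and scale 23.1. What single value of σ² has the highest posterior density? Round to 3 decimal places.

Mode = β/(α+1) = 23.1/12.0 = 1.925.
Mean = β/(α−1) = 23.1/10.0 = 2.310.
This is the posterior mode — the MAP estimate.

1.925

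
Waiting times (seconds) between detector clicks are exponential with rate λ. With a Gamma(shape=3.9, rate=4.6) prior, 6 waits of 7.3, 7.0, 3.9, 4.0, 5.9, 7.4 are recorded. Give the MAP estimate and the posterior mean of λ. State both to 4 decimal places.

Σ times = 35.5. Posterior: Gamma(shape = 3.9+6 = 9.9, rate = 4.6+35.5 = 40.1).
Mode = (α−1)/β = 8.9/40.1 = 0.2219.
Mean = α/β = 9.9/40.1 = 0.2469.

MAP = 0.2219; posterior mean = 0.2469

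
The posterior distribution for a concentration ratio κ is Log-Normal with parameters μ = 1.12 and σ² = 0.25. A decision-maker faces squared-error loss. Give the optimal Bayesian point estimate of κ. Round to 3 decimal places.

3.473

Mode = exp(μ − σ²) = exp(0.87) = 2.387.
Mean = exp(μ + σ²/2) = exp(1.245) = 3.473.
Squared-error loss ⇒ the optimal estimator is the posterior mean.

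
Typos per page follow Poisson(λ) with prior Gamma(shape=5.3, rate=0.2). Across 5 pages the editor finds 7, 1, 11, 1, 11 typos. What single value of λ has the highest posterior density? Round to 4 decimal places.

6.7885

Σ counts = 31. Posterior: Gamma(shape = 5.3+31 = 36.3, rate = 0.2+5 = 5.2).
Mode = (α−1)/β = 35.3/5.2 = 6.7885.
Mean = α/β = 36.3/5.2 = 6.9808.
This is the posterior mode — the MAP estimate.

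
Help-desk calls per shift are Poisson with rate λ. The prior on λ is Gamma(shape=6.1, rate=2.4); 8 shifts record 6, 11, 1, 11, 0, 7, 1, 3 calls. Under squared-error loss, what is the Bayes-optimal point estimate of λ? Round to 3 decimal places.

Σ counts = 40. Posterior: Gamma(shape = 6.1+40 = 46.1, rate = 2.4+8 = 10.4).
Mode = (α−1)/β = 45.1/10.4 = 4.337.
Mean = α/β = 46.1/10.4 = 4.433.
Squared-error loss ⇒ the optimal estimator is the posterior mean.

4.433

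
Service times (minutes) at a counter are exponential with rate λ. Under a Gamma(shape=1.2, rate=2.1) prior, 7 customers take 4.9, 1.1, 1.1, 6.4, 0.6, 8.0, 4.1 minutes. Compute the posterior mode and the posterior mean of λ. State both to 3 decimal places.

Σ times = 26.2. Posterior: Gamma(shape = 1.2+7 = 8.2, rate = 2.1+26.2 = 28.3).
Mode = (α−1)/β = 7.2/28.3 = 0.254.
Mean = α/β = 8.2/28.3 = 0.290.
The posterior is right-skewed, so the mean exceeds the mode.

posterior mode = 0.254, posterior mean = 0.290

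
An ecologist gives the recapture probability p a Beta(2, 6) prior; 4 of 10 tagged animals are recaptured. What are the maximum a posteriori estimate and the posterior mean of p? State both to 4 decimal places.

Posterior: Beta(2+4, 6+6) = Beta(6, 12).
Mode = (6−1)/(6+12−2) = 5/16 = 0.3125.
Mean = 6/(6+12) = 6/18 = 0.3333.
The posterior is right-skewed, so the mean exceeds the mode.

maximum a posteriori estimate = 0.3125, posterior mean = 0.3333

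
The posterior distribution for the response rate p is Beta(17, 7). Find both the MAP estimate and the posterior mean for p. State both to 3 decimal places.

MAP estimate = 0.727, posterior mean = 0.708

Mode = (17−1)/(17+7−2) = 16/22 = 0.727.
Mean = 17/(17+7) = 17/24 = 0.708.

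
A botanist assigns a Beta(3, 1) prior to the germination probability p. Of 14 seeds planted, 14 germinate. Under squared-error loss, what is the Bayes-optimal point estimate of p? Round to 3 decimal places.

Posterior: Beta(3+14, 1+0) = Beta(17, 1).
Since β = 1 ≤ 1 and α > 1, the Beta density is monotone increasing on [0,1]; the mode is at 1.
Mean = 17/(17+1) = 0.944.
Squared-error loss ⇒ the optimal estimator is the posterior mean.

0.944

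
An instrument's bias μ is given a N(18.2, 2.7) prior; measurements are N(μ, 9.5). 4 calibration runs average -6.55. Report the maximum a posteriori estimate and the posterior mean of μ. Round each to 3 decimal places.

Posterior for μ is Normal. Precision-weighted mean: (1/2.7·18.2 + 4/9.5·-6.55) / (1/2.7 + 4/9.5) = 5.033.
A Normal posterior is symmetric, so mode = mean.

μ_MAP = 5.033, E[μ|data] = 5.033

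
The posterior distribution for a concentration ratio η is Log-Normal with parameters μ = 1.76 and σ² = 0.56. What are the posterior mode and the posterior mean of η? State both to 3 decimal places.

Mode = exp(μ − σ²) = exp(1.20) = 3.320.
Mean = exp(μ + σ²/2) = exp(2.040) = 7.691.

posterior mode = 3.320, posterior mean = 7.691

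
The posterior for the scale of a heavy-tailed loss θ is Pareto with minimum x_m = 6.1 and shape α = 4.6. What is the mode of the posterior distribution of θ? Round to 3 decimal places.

6.100

The Pareto density is strictly decreasing on [x_m, ∞), so the mode is x_m = 6.100.
Mean = α·x_m/(α−1) = 4.6·6.1/3.6 = 7.794.
This is the posterior mode — the MAP estimate.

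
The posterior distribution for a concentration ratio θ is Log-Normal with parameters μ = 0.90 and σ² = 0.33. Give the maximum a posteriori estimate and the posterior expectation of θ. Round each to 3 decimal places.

Mode = exp(μ − σ²) = exp(0.57) = 1.768.
Mean = exp(μ + σ²/2) = exp(1.065) = 2.901.

MAP = 1.768; posterior mean = 2.901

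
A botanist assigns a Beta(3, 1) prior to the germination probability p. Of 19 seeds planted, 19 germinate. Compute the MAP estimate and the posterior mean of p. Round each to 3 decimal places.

Posterior: Beta(3+19, 1+0) = Beta(22, 1).
Since β = 1 ≤ 1 and α > 1, the Beta density is monotone increasing on [0,1]; the mode is at 1.
Mean = 22/(22+1) = 0.957.
The mean is pulled below the mode by the posterior's left skew.

MAP estimate = 1.000, posterior mean = 0.957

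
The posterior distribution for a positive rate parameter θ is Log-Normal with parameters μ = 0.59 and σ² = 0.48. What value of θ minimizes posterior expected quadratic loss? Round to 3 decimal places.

Mode = exp(μ − σ²) = exp(0.11) = 1.116.
Mean = exp(μ + σ²/2) = exp(0.830) = 2.293.
Quadratic loss ⇒ the optimal estimator is the posterior mean.

2.293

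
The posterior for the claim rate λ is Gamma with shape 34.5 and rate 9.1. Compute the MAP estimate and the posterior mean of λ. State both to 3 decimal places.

Mode = (α−1)/β = 33.5/9.1 = 3.681.
Mean = α/β = 34.5/9.1 = 3.791.

MAP: 3.681. Posterior mean: 3.791.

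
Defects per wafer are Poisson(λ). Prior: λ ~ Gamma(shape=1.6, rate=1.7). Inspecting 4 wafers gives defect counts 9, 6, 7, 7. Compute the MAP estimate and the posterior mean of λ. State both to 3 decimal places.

Σ counts = 29. Posterior: Gamma(shape = 1.6+29 = 30.6, rate = 1.7+4 = 5.7).
Mode = (α−1)/β = 29.6/5.7 = 5.193.
Mean = α/β = 30.6/5.7 = 5.368.

λ_MAP = 5.193, E[λ|data] = 5.368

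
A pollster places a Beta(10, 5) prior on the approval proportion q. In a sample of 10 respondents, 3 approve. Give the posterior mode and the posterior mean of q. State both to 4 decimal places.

posterior mode = 0.5217, posterior mean = 0.5200

Posterior: Beta(10+3, 5+7) = Beta(13, 12).
Mode = (13−1)/(13+12−2) = 12/23 = 0.5217.
Mean = 13/(13+12) = 13/25 = 0.5200.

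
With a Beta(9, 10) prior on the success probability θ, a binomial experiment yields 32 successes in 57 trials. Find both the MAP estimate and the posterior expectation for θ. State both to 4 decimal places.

Posterior: Beta(9+32, 10+25) = Beta(41, 35).
Mode = (41−1)/(41+35−2) = 40/74 = 0.5405.
Mean = 41/(41+35) = 41/76 = 0.5395.
The posterior is left-skewed, so the mode exceeds the mean.

MAP estimate = 0.5405, posterior expectation = 0.5395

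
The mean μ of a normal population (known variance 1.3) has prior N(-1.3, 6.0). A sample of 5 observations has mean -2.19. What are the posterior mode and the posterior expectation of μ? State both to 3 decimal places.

Posterior for μ is Normal. Precision-weighted mean: (1/6.0·-1.3 + 5/1.3·-2.19) / (1/6.0 + 5/1.3) = -2.153.
A Normal posterior is symmetric, so mode = mean.

MAP = -2.153; posterior mean = -2.153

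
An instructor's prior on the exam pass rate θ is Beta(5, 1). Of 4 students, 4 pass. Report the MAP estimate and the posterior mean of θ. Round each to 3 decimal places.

MAP: 1.000. Posterior mean: 0.900.

Posterior: Beta(5+4, 1+0) = Beta(9, 1).
Since β = 1 ≤ 1 and α > 1, the Beta density is monotone increasing on [0,1]; the mode is at 1.
Mean = 9/(9+1) = 0.900.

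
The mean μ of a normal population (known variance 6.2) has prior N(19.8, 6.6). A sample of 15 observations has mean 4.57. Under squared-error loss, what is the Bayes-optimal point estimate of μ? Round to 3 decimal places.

Posterior for μ is Normal. Precision-weighted mean: (1/6.6·19.8 + 15/6.2·4.57) / (1/6.6 + 15/6.2) = 5.468.
A Normal posterior is symmetric, so mode = mean.
Squared-error loss ⇒ the optimal estimator is the posterior mean.

5.468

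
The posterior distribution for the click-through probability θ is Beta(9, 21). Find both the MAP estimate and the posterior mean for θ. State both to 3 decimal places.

MAP = 0.286; posterior mean = 0.300

Mode = (9−1)/(9+21−2) = 8/28 = 0.286.
Mean = 9/(9+21) = 9/30 = 0.300.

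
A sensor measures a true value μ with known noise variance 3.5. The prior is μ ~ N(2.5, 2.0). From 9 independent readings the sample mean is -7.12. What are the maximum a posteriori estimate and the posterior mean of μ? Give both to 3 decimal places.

maximum a posteriori estimate = -5.554, posterior mean = -5.554

Posterior for μ is Normal. Precision-weighted mean: (1/2.0·2.5 + 9/3.5·-7.12) / (1/2.0 + 9/3.5) = -5.554.
A Normal posterior is symmetric, so mode = mean.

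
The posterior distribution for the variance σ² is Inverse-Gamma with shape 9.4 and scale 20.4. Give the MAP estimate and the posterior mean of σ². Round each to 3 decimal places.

MAP estimate = 1.962, posterior mean = 2.429

Mode = β/(α+1) = 20.4/10.4 = 1.962.
Mean = β/(α−1) = 20.4/8.4 = 2.429.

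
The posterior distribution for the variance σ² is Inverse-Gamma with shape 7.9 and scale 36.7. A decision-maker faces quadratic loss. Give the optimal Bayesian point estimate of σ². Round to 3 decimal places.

Mode = β/(α+1) = 36.7/8.9 = 4.124.
Mean = β/(α−1) = 36.7/6.9 = 5.319.
Quadratic loss ⇒ the optimal estimator is the posterior mean.

5.319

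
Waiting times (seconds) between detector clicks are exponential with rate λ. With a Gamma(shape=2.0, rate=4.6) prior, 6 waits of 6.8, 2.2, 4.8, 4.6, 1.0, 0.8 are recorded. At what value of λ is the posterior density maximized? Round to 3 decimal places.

Σ times = 20.2. Posterior: Gamma(shape = 2.0+6 = 8.0, rate = 4.6+20.2 = 24.8).
Mode = (α−1)/β = 7.0/24.8 = 0.282.
Mean = α/β = 8.0/24.8 = 0.323.
This is the posterior mode — the MAP estimate.

0.282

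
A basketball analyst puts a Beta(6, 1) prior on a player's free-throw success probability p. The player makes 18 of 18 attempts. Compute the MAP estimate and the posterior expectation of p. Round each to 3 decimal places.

MAP: 1.000. Posterior mean: 0.960.

Posterior: Beta(6+18, 1+0) = Beta(24, 1).
Since β = 1 ≤ 1 and α > 1, the Beta density is monotone increasing on [0,1]; the mode is at 1.
Mean = 24/(24+1) = 0.960.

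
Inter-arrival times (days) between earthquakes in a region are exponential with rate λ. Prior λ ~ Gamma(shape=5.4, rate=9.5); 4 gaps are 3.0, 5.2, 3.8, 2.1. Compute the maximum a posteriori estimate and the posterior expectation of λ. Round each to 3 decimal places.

Σ times = 14.1. Posterior: Gamma(shape = 5.4+4 = 9.4, rate = 9.5+14.1 = 23.6).
Mode = (α−1)/β = 8.4/23.6 = 0.356.
Mean = α/β = 9.4/23.6 = 0.398.

MAP = 0.356; posterior mean = 0.398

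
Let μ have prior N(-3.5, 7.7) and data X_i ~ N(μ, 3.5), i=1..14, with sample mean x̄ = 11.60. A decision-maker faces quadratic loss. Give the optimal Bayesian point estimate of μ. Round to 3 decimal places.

11.125

Posterior for μ is Normal. Precision-weighted mean: (1/7.7·-3.5 + 14/3.5·11.60) / (1/7.7 + 14/3.5) = 11.125.
A Normal posterior is symmetric, so mode = mean.
Quadratic loss ⇒ the optimal estimator is the posterior mean.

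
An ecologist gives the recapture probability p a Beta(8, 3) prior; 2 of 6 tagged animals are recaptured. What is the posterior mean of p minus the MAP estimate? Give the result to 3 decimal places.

-0.012

Posterior: Beta(8+2, 3+4) = Beta(10, 7).
Mode = (10−1)/(10+7−2) = 9/15 = 0.600.
Mean = 10/(10+7) = 10/17 = 0.588.
Difference = 0.588 − 0.600 = -0.012.
The posterior is left-skewed, so the mode exceeds the mean.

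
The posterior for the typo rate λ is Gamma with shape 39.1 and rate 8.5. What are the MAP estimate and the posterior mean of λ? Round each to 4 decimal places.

MAP = 4.4824; posterior mean = 4.6000

Mode = (α−1)/β = 38.1/8.5 = 4.4824.
Mean = α/β = 39.1/8.5 = 4.6000.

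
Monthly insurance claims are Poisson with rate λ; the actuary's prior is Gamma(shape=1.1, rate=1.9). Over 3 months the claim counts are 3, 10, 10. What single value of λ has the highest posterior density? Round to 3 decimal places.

4.714

Σ counts = 23. Posterior: Gamma(shape = 1.1+23 = 24.1, rate = 1.9+3 = 4.9).
Mode = (α−1)/β = 23.1/4.9 = 4.714.
Mean = α/β = 24.1/4.9 = 4.918.
This is the posterior mode — the MAP estimate.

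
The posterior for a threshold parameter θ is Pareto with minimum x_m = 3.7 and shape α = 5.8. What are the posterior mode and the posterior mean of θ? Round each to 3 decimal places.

MAP = 3.700, posterior mean = 4.471

The Pareto density is strictly decreasing on [x_m, ∞), so the mode is x_m = 3.700.
Mean = α·x_m/(α−1) = 5.8·3.7/4.8 = 4.471.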